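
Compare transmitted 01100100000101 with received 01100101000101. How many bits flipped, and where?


XOR: 00000001000000

1 error(s) at position(s): 7


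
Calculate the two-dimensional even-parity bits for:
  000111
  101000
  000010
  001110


Row parities: 1011
Column parities: 100011

Row P: 1011, Col P: 100011, Corner: 1


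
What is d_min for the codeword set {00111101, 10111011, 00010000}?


Comparing all pairs, minimum distance: 3
Can detect 2 errors, correct 1 errors

3


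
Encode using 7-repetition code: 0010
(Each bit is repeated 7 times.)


Each bit -> 7 copies

0000000000000011111110000000


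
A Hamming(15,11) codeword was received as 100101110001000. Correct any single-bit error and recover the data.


Syndrome = 0: no error detected

Data: 00110001000 (no errors)


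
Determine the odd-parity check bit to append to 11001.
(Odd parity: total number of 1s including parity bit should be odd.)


Number of 1s in data: 3
Parity bit: 0

0


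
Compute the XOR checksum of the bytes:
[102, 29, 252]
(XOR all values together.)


XOR chain: 102 ^ 29 ^ 252 = 135

135


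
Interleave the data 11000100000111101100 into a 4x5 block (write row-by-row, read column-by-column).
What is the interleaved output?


Matrix:
  11000
  10000
  01111
  01100
Read columns: 11001011001100100010

11001011001100100010


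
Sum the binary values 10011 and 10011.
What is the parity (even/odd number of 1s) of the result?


10011 = 19
10011 = 19
Sum = 38 = 100110
1s count = 3

odd parity (3 ones in 100110)


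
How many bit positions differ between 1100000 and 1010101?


XOR: 0110101
Count of 1s: 4

4


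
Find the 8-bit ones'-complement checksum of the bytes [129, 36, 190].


Sum = 355 mod 256 = 99
Complement = 156

156


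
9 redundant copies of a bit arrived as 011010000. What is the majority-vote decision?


Ones: 3 out of 9
Threshold: 5

0 (3/9 voted 1)


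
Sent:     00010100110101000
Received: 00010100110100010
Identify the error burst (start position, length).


XOR: 00000000000001010

Burst at position 13, length 3


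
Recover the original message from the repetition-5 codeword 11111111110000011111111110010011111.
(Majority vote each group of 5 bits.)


Groups: 11111, 11111, 00000, 11111, 11111, 00100, 11111
Majority votes: 1101101

1101101


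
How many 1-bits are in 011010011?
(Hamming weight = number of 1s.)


Counting 1s in 011010011

5


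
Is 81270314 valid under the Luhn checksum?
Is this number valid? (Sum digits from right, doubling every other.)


Luhn sum = 28
28 mod 10 = 8

Invalid (Luhn sum mod 10 = 8)


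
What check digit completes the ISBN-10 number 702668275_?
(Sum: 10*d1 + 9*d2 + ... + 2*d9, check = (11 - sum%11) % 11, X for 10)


Weighted sum: 243
243 mod 11 = 1

Check digit: X


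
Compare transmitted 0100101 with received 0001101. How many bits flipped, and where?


XOR: 0101000

2 error(s) at position(s): 1, 3


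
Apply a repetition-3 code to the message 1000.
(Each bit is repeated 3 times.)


Each bit -> 3 copies

111000000000


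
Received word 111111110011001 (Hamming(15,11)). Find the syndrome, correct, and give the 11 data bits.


Syndrome = 0: no error detected

Data: 11110011001 (no errors)


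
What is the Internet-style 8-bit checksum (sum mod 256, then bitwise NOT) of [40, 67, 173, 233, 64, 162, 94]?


Sum = 833 mod 256 = 65
Complement = 190

190


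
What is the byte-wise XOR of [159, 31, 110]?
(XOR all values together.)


XOR chain: 159 ^ 31 ^ 110 = 238

238


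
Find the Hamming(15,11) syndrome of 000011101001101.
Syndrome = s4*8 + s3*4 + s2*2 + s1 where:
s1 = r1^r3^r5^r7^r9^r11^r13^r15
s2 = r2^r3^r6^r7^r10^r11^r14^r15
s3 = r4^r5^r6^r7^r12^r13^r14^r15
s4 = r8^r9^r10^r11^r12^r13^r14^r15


s1=1, s2=1, s3=0, s4=0

Syndrome = 3 (error at position 3)


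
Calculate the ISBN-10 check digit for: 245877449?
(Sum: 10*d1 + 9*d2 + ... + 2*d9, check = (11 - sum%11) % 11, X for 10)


Weighted sum: 275
275 mod 11 = 0

Check digit: 0


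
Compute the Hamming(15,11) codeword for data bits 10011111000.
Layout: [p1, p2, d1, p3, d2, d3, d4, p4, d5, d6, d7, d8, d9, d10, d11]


Parity bits: p1=0, p2=0, p3=0, p4=0

001000101111000


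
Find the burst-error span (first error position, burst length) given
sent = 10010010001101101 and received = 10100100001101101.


XOR: 00110110000000000

Burst at position 2, length 5


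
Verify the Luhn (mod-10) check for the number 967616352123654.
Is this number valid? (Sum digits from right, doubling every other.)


Luhn sum = 53
53 mod 10 = 3

Invalid (Luhn sum mod 10 = 3)


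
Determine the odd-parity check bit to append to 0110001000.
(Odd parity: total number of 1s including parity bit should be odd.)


Number of 1s in data: 3
Parity bit: 0

0


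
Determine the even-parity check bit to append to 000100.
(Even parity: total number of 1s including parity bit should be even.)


Number of 1s in data: 1
Parity bit: 1

1


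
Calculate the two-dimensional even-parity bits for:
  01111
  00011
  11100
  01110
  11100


Row parities: 00111
Column parities: 00010

Row P: 00111, Col P: 00010, Corner: 1


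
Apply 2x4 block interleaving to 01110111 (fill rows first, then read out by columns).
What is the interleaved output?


Matrix:
  0111
  0111
Read columns: 00111111

00111111


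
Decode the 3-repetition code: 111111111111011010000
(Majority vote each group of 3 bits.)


Groups: 111, 111, 111, 111, 011, 010, 000
Majority votes: 1111100

1111100


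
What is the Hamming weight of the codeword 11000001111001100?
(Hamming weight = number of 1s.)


Counting 1s in 11000001111001100

8


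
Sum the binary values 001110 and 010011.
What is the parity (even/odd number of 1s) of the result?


001110 = 14
010011 = 19
Sum = 33 = 100001
1s count = 2

even parity (2 ones in 100001)


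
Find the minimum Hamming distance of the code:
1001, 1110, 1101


Comparing all pairs, minimum distance: 1
Can detect 0 errors, correct 0 errors

1


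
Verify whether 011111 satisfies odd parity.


Number of 1s: 5

Yes, parity is correct (5 ones)


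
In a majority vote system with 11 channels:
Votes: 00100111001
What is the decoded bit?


Ones: 5 out of 11
Threshold: 6

0 (5/11 voted 1)


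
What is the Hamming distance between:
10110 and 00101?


XOR: 10011
Count of 1s: 3

3


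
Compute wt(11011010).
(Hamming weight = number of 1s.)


Counting 1s in 11011010

5


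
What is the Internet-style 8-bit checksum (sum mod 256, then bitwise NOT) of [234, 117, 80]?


Sum = 431 mod 256 = 175
Complement = 80

80


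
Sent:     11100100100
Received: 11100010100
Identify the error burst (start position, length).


XOR: 00000110000

Burst at position 5, length 2


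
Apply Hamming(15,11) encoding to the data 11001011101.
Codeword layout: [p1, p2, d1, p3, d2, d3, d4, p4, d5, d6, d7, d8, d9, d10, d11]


Parity bits: p1=0, p2=1, p3=0, p4=1

011010011011101


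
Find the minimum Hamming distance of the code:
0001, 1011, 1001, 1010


Comparing all pairs, minimum distance: 1
Can detect 0 errors, correct 0 errors

1


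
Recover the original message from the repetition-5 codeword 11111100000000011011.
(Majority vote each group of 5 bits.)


Groups: 11111, 10000, 00000, 11011
Majority votes: 1001

1001


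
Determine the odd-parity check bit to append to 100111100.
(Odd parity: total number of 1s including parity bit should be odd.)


Number of 1s in data: 5
Parity bit: 0

0


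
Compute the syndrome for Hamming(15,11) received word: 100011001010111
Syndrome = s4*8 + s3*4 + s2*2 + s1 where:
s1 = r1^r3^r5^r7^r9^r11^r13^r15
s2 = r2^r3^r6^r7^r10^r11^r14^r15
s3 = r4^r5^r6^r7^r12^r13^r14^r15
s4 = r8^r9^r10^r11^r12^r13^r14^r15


s1=0, s2=0, s3=1, s4=1

Syndrome = 12 (error at position 12)


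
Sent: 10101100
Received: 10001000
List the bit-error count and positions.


XOR: 00100100

2 error(s) at position(s): 2, 5


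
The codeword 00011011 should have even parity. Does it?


Number of 1s: 4

Yes, parity is correct (4 ones)


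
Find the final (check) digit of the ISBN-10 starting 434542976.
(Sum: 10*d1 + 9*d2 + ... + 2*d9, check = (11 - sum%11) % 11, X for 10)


Weighted sum: 237
237 mod 11 = 6

Check digit: 5


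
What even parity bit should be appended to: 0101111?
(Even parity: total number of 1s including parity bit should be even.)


Number of 1s in data: 5
Parity bit: 1

1


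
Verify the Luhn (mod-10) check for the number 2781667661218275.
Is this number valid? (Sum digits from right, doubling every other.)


Luhn sum = 67
67 mod 10 = 7

Invalid (Luhn sum mod 10 = 7)


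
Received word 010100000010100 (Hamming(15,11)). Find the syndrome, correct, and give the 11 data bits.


Syndrome = 0: no error detected

Data: 00000010100 (no errors)


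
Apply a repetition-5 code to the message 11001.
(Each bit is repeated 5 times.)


Each bit -> 5 copies

1111111111000000000011111


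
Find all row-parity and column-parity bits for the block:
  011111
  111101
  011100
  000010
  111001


Row parities: 11110
Column parities: 000101

Row P: 11110, Col P: 000101, Corner: 0


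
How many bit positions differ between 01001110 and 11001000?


XOR: 10000110
Count of 1s: 3

3


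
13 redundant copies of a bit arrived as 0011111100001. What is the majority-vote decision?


Ones: 7 out of 13
Threshold: 7

1 (7/13 voted 1)


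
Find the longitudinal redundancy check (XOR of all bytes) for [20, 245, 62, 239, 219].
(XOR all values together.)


XOR chain: 20 ^ 245 ^ 62 ^ 239 ^ 219 = 235

235


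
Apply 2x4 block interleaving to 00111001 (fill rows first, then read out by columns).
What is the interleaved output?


Matrix:
  0011
  1001
Read columns: 01001011

01001011


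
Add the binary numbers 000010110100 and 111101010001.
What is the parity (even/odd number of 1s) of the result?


000010110100 = 180
111101010001 = 3921
Sum = 4101 = 1000000000101
1s count = 3

odd parity (3 ones in 1000000000101)


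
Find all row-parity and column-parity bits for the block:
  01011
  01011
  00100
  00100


Row parities: 1111
Column parities: 00000

Row P: 1111, Col P: 00000, Corner: 0


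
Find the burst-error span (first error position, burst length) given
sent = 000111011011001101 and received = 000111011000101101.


XOR: 000000000011100000

Burst at position 10, length 3


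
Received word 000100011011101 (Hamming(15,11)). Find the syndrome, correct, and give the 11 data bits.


Syndrome = 0: no error detected

Data: 00001011101 (no errors)


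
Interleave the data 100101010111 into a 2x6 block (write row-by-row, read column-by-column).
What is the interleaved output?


Matrix:
  100101
  010111
Read columns: 100100110111

100100110111


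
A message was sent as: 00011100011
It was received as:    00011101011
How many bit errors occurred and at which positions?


XOR: 00000001000

1 error(s) at position(s): 7


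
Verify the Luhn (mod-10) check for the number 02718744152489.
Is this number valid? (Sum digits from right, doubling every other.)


Luhn sum = 65
65 mod 10 = 5

Invalid (Luhn sum mod 10 = 5)


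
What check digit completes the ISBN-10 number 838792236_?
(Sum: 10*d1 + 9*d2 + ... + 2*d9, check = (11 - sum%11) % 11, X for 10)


Weighted sum: 313
313 mod 11 = 5

Check digit: 6


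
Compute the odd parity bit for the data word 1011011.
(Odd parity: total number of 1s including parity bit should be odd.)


Number of 1s in data: 5
Parity bit: 0

0


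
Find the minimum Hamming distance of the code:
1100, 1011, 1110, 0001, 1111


Comparing all pairs, minimum distance: 1
Can detect 0 errors, correct 0 errors

1


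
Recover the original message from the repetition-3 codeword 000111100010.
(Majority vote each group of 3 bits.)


Groups: 000, 111, 100, 010
Majority votes: 0100

0100


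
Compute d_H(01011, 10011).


XOR: 11000
Count of 1s: 2

2


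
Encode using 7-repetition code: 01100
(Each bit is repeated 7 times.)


Each bit -> 7 copies

00000001111111111111100000000000000


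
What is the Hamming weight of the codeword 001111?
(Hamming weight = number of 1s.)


Counting 1s in 001111

4


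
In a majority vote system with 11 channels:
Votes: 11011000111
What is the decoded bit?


Ones: 7 out of 11
Threshold: 6

1 (7/11 voted 1)


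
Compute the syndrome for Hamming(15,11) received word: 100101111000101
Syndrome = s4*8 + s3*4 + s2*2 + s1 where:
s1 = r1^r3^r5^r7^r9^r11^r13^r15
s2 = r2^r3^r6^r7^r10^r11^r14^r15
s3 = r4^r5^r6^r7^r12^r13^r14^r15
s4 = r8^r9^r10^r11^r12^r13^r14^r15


s1=1, s2=1, s3=1, s4=0

Syndrome = 7 (error at position 7)


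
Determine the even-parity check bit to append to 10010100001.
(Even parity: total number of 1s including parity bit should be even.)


Number of 1s in data: 4
Parity bit: 0

0


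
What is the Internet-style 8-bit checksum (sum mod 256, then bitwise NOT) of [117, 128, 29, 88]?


Sum = 362 mod 256 = 106
Complement = 149

149


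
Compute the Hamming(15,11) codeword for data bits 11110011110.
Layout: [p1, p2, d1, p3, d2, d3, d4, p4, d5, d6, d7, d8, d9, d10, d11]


Parity bits: p1=1, p2=1, p3=0, p4=0

111011100011110


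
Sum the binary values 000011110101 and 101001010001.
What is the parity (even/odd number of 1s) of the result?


000011110101 = 245
101001010001 = 2641
Sum = 2886 = 101101000110
1s count = 6

even parity (6 ones in 101101000110)


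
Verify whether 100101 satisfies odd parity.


Number of 1s: 3

Yes, parity is correct (3 ones)


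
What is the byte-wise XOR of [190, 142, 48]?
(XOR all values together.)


XOR chain: 190 ^ 142 ^ 48 = 0

0


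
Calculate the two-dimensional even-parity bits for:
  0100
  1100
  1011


Row parities: 101
Column parities: 0011

Row P: 101, Col P: 0011, Corner: 0


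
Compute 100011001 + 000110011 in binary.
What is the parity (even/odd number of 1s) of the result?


100011001 = 281
000110011 = 51
Sum = 332 = 101001100
1s count = 4

even parity (4 ones in 101001100)


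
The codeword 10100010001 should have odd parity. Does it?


Number of 1s: 4

No, parity error (4 ones)


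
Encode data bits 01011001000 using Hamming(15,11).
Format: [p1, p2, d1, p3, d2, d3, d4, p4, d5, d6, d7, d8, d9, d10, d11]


Parity bits: p1=1, p2=1, p3=1, p4=0

110110101001000


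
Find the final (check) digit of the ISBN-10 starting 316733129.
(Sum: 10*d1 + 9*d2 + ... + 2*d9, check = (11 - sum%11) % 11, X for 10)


Weighted sum: 197
197 mod 11 = 10

Check digit: 1


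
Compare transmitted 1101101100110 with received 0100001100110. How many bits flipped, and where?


XOR: 1001100000000

3 error(s) at position(s): 0, 3, 4


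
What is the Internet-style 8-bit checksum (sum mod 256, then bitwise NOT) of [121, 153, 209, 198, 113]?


Sum = 794 mod 256 = 26
Complement = 229

229


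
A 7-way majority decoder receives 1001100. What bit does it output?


Ones: 3 out of 7
Threshold: 4

0 (3/7 voted 1)


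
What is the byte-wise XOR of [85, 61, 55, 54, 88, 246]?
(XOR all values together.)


XOR chain: 85 ^ 61 ^ 55 ^ 54 ^ 88 ^ 246 = 199

199


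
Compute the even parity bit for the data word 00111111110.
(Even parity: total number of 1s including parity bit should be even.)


Number of 1s in data: 8
Parity bit: 0

0


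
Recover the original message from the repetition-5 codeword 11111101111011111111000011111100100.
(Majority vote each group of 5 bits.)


Groups: 11111, 10111, 10111, 11111, 00001, 11111, 00100
Majority votes: 1111010

1111010


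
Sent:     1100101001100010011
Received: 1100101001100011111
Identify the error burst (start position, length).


XOR: 0000000000000001100

Burst at position 15, length 2


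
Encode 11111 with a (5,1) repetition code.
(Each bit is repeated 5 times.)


Each bit -> 5 copies

1111111111111111111111111


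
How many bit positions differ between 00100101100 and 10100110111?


XOR: 10000011011
Count of 1s: 5

5


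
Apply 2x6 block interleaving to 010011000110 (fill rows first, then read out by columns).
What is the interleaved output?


Matrix:
  010011
  000110
Read columns: 001000011110

001000011110


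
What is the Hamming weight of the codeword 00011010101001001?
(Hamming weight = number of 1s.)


Counting 1s in 00011010101001001

7


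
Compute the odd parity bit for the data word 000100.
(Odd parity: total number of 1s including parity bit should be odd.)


Number of 1s in data: 1
Parity bit: 0

0


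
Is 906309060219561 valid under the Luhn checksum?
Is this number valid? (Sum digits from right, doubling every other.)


Luhn sum = 56
56 mod 10 = 6

Invalid (Luhn sum mod 10 = 6)


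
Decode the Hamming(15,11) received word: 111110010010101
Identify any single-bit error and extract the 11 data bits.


Syndrome = 0: no error detected

Data: 11000010101 (no errors)


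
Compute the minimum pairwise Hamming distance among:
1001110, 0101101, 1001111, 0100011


Comparing all pairs, minimum distance: 1
Can detect 0 errors, correct 0 errors

1


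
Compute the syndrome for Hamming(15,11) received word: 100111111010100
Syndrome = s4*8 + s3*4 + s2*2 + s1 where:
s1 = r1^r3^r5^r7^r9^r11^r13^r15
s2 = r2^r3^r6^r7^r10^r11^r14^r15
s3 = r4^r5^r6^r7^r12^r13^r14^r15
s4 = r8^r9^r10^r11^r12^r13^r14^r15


s1=0, s2=1, s3=1, s4=0

Syndrome = 6 (error at position 6)


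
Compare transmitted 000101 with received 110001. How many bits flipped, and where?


XOR: 110100

3 error(s) at position(s): 0, 1, 3


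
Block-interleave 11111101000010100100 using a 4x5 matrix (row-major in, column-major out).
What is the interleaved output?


Matrix:
  11111
  10100
  00101
  00100
Read columns: 11001000111110001010

11001000111110001010


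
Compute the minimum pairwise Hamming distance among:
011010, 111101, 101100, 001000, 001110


Comparing all pairs, minimum distance: 2
Can detect 1 errors, correct 0 errors

2


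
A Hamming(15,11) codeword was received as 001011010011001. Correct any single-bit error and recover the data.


Syndrome = 0: no error detected

Data: 11100011001 (no errors)


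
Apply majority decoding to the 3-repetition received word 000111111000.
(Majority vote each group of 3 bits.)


Groups: 000, 111, 111, 000
Majority votes: 0110

0110


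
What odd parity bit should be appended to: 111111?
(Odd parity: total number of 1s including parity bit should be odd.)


Number of 1s in data: 6
Parity bit: 1

1


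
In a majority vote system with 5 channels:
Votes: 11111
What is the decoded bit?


Ones: 5 out of 5
Threshold: 3

1 (5/5 voted 1)


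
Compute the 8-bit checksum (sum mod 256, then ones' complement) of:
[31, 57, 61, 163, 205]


Sum = 517 mod 256 = 5
Complement = 250

250


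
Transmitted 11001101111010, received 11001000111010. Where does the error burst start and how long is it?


XOR: 00000101000000

Burst at position 5, length 3


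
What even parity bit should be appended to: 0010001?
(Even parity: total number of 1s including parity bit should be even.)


Number of 1s in data: 2
Parity bit: 0

0


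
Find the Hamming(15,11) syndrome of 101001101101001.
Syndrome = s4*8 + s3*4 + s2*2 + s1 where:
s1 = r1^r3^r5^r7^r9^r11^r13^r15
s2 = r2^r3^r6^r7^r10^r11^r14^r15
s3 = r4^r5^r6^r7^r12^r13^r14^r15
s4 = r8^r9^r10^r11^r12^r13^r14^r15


s1=1, s2=1, s3=0, s4=0

Syndrome = 3 (error at position 3)


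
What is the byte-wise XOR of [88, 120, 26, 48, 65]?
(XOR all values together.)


XOR chain: 88 ^ 120 ^ 26 ^ 48 ^ 65 = 75

75


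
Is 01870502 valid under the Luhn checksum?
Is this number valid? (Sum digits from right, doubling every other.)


Luhn sum = 22
22 mod 10 = 2

Invalid (Luhn sum mod 10 = 2)


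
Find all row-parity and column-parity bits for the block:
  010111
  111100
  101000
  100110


Row parities: 0001
Column parities: 100101

Row P: 0001, Col P: 100101, Corner: 1


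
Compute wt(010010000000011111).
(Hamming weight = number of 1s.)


Counting 1s in 010010000000011111

7


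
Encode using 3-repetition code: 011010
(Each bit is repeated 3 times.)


Each bit -> 3 copies

000111111000111000


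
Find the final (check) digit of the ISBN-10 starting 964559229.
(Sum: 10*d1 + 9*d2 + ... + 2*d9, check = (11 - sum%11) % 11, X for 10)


Weighted sum: 318
318 mod 11 = 10

Check digit: 1


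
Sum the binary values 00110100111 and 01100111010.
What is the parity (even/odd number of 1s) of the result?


00110100111 = 423
01100111010 = 826
Sum = 1249 = 10011100001
1s count = 5

odd parity (5 ones in 10011100001)


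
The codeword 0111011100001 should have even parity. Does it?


Number of 1s: 7

No, parity error (7 ones)


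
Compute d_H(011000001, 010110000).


XOR: 001110001
Count of 1s: 4

4


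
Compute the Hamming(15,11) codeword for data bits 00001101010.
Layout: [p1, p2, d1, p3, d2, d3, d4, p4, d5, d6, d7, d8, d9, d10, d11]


Parity bits: p1=1, p2=0, p3=0, p4=0

100000001101010


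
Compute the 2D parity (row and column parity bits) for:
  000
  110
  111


Row parities: 001
Column parities: 001

Row P: 001, Col P: 001, Corner: 1


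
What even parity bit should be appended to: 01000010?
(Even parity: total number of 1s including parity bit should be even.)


Number of 1s in data: 2
Parity bit: 0

0


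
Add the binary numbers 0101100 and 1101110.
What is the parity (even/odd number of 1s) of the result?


0101100 = 44
1101110 = 110
Sum = 154 = 10011010
1s count = 4

even parity (4 ones in 10011010)


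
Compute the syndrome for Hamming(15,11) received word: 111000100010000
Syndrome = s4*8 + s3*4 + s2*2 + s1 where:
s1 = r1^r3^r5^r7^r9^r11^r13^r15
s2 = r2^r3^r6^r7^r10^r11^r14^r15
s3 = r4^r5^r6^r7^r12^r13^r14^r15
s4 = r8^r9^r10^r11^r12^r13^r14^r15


s1=0, s2=0, s3=1, s4=1

Syndrome = 12 (error at position 12)


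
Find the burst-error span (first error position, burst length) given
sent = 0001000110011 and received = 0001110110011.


XOR: 0000110000000

Burst at position 4, length 2


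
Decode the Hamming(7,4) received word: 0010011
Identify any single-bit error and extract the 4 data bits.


Syndrome = 2: error at position 2

Data: 1011 (corrected bit 2)


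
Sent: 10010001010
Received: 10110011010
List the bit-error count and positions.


XOR: 00100010000

2 error(s) at position(s): 2, 6


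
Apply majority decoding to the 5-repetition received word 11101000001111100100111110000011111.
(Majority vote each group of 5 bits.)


Groups: 11101, 00000, 11111, 00100, 11111, 00000, 11111
Majority votes: 1010101

1010101


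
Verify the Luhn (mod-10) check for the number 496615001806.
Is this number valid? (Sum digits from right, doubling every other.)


Luhn sum = 49
49 mod 10 = 9

Invalid (Luhn sum mod 10 = 9)


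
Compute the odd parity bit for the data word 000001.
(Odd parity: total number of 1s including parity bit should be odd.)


Number of 1s in data: 1
Parity bit: 0

0


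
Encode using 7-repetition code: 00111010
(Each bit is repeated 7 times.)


Each bit -> 7 copies

00000000000000111111111111111111111000000011111110000000


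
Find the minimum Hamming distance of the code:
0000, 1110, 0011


Comparing all pairs, minimum distance: 2
Can detect 1 errors, correct 0 errors

2


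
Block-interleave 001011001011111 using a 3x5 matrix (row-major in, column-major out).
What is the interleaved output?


Matrix:
  00101
  10010
  11111
Read columns: 011001101011101

011001101011101


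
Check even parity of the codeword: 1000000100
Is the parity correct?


Number of 1s: 2

Yes, parity is correct (2 ones)


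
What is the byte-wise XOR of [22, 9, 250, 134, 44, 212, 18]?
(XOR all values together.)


XOR chain: 22 ^ 9 ^ 250 ^ 134 ^ 44 ^ 212 ^ 18 = 137

137


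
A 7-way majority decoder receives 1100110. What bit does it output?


Ones: 4 out of 7
Threshold: 4

1 (4/7 voted 1)


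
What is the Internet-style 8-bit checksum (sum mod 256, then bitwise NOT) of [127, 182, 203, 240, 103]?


Sum = 855 mod 256 = 87
Complement = 168

168


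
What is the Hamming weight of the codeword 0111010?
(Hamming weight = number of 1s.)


Counting 1s in 0111010

4


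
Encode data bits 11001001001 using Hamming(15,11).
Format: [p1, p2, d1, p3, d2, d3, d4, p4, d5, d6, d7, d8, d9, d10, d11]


Parity bits: p1=0, p2=0, p3=1, p4=1

001110011001001


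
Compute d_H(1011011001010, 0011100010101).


XOR: 1000111011111
Count of 1s: 9

9


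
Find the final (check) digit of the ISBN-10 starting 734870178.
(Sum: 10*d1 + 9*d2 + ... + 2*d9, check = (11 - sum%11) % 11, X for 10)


Weighted sum: 268
268 mod 11 = 4

Check digit: 7


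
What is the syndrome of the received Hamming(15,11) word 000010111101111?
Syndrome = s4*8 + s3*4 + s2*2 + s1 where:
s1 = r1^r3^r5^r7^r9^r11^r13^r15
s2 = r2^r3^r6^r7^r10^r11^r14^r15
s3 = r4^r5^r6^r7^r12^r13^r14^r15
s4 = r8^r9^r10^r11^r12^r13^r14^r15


s1=1, s2=0, s3=0, s4=1

Syndrome = 9 (error at position 9)


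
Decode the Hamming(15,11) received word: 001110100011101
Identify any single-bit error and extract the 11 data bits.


Syndrome = 0: no error detected

Data: 11010011101 (no errors)


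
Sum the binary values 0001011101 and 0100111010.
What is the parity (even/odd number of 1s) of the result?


0001011101 = 93
0100111010 = 314
Sum = 407 = 110010111
1s count = 6

even parity (6 ones in 110010111)


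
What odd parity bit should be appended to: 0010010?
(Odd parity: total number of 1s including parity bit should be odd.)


Number of 1s in data: 2
Parity bit: 1

1


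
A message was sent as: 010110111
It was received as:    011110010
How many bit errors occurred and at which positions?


XOR: 001000101

3 error(s) at position(s): 2, 6, 8


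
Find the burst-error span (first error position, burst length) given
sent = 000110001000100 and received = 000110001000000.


XOR: 000000000000100

Burst at position 12, length 1


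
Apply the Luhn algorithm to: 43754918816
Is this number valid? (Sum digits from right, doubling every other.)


Luhn sum = 55
55 mod 10 = 5

Invalid (Luhn sum mod 10 = 5)


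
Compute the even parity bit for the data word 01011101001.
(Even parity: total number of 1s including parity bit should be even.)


Number of 1s in data: 6
Parity bit: 0

0


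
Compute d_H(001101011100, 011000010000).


XOR: 010101001100
Count of 1s: 5

5


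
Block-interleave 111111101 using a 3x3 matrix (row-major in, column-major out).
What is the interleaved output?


Matrix:
  111
  111
  101
Read columns: 111110111

111110111


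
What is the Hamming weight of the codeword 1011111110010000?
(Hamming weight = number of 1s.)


Counting 1s in 1011111110010000

9


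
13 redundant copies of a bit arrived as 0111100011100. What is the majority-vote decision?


Ones: 7 out of 13
Threshold: 7

1 (7/13 voted 1)


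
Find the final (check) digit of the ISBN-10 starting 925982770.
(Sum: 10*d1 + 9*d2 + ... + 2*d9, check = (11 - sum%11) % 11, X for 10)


Weighted sum: 318
318 mod 11 = 10

Check digit: 1


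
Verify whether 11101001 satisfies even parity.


Number of 1s: 5

No, parity error (5 ones)


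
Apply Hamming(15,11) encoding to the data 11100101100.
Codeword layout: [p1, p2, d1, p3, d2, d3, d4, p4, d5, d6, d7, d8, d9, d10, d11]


Parity bits: p1=1, p2=1, p3=0, p4=1

111011010101100


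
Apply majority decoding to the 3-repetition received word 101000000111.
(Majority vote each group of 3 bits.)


Groups: 101, 000, 000, 111
Majority votes: 1001

1001


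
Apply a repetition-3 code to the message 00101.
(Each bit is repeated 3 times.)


Each bit -> 3 copies

000000111000111


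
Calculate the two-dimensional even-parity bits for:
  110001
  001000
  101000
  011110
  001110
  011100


Row parities: 110011
Column parities: 011101

Row P: 110011, Col P: 011101, Corner: 0


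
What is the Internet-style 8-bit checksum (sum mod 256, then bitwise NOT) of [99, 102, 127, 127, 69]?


Sum = 524 mod 256 = 12
Complement = 243

243


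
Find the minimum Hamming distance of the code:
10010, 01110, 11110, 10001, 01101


Comparing all pairs, minimum distance: 1
Can detect 0 errors, correct 0 errors

1


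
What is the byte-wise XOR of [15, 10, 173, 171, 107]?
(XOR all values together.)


XOR chain: 15 ^ 10 ^ 173 ^ 171 ^ 107 = 104

104


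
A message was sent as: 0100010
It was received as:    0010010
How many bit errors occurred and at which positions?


XOR: 0110000

2 error(s) at position(s): 1, 2


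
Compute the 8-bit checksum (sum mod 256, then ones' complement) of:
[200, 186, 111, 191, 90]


Sum = 778 mod 256 = 10
Complement = 245

245


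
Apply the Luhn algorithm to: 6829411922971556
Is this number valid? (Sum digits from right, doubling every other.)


Luhn sum = 80
80 mod 10 = 0

Valid (Luhn sum mod 10 = 0)


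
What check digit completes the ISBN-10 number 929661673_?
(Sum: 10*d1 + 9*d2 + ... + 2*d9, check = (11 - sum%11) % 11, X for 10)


Weighted sum: 314
314 mod 11 = 6

Check digit: 5


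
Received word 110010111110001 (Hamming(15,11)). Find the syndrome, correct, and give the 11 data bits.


Syndrome = 14: error at position 14

Data: 01011110011 (corrected bit 14)


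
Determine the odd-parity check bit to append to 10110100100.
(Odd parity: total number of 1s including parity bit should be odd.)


Number of 1s in data: 5
Parity bit: 0

0


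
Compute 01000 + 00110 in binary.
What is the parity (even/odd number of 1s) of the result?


01000 = 8
00110 = 6
Sum = 14 = 1110
1s count = 3

odd parity (3 ones in 1110)


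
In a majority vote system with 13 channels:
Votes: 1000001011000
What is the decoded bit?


Ones: 4 out of 13
Threshold: 7

0 (4/13 voted 1)


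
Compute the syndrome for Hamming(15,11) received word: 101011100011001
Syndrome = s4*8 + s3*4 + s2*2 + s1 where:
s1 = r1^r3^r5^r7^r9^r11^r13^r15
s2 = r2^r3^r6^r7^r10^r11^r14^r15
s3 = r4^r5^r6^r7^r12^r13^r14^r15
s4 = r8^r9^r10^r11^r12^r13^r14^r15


s1=0, s2=1, s3=1, s4=1

Syndrome = 14 (error at position 14)


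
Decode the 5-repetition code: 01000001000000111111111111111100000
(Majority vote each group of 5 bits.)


Groups: 01000, 00100, 00001, 11111, 11111, 11111, 00000
Majority votes: 0001110

0001110


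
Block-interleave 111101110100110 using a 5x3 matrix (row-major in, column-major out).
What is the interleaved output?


Matrix:
  111
  101
  110
  100
  110
Read columns: 111111010111000

111111010111000


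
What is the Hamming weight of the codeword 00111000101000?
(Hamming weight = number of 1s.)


Counting 1s in 00111000101000

5


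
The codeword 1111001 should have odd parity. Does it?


Number of 1s: 5

Yes, parity is correct (5 ones)


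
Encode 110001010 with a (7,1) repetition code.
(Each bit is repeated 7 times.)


Each bit -> 7 copies

111111111111110000000000000000000001111111000000011111110000000


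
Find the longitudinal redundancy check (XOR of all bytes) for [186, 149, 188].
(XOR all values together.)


XOR chain: 186 ^ 149 ^ 188 = 147

147


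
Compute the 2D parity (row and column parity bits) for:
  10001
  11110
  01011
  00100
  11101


Row parities: 00110
Column parities: 11101

Row P: 00110, Col P: 11101, Corner: 0


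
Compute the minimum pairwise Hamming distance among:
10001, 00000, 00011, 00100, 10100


Comparing all pairs, minimum distance: 1
Can detect 0 errors, correct 0 errors

1


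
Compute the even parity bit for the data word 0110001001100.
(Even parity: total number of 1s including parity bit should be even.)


Number of 1s in data: 5
Parity bit: 1

1


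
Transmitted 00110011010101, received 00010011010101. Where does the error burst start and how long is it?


XOR: 00100000000000

Burst at position 2, length 1


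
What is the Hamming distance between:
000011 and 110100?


XOR: 110111
Count of 1s: 5

5


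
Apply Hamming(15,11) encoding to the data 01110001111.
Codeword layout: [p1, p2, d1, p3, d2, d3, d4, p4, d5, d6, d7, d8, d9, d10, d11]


Parity bits: p1=0, p2=0, p3=1, p4=0

000111100001111


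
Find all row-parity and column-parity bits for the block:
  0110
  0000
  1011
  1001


Row parities: 0010
Column parities: 0100

Row P: 0010, Col P: 0100, Corner: 1


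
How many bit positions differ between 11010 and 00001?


XOR: 11011
Count of 1s: 4

4


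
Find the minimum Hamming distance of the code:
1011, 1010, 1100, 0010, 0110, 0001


Comparing all pairs, minimum distance: 1
Can detect 0 errors, correct 0 errors

1


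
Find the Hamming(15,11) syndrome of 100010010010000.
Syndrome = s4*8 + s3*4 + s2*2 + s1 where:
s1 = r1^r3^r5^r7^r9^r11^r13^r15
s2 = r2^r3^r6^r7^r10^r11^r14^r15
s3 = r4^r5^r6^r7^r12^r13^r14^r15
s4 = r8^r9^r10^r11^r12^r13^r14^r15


s1=1, s2=1, s3=1, s4=0

Syndrome = 7 (error at position 7)


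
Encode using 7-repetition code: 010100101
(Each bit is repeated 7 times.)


Each bit -> 7 copies

000000011111110000000111111100000000000000111111100000001111111


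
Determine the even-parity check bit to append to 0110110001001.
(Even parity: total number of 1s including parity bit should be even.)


Number of 1s in data: 6
Parity bit: 0

0


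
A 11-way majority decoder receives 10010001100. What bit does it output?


Ones: 4 out of 11
Threshold: 6

0 (4/11 voted 1)


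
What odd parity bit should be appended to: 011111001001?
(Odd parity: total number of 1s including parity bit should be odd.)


Number of 1s in data: 7
Parity bit: 0

0


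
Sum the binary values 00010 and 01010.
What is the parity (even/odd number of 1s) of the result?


00010 = 2
01010 = 10
Sum = 12 = 1100
1s count = 2

even parity (2 ones in 1100)


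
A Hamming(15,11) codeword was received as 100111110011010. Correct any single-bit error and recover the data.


Syndrome = 0: no error detected

Data: 01110011010 (no errors)


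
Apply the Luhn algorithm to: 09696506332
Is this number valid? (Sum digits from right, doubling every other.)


Luhn sum = 45
45 mod 10 = 5

Invalid (Luhn sum mod 10 = 5)


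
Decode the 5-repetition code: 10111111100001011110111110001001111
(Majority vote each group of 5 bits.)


Groups: 10111, 11110, 00010, 11110, 11111, 00010, 01111
Majority votes: 1101101

1101101


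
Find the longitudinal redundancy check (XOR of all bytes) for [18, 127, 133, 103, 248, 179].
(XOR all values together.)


XOR chain: 18 ^ 127 ^ 133 ^ 103 ^ 248 ^ 179 = 196

196


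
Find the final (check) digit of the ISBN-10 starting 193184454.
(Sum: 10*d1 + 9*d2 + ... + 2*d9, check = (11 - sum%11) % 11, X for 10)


Weighted sum: 229
229 mod 11 = 9

Check digit: 2


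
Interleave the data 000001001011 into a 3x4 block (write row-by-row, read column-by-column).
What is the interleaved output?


Matrix:
  0000
  0100
  1011
Read columns: 001010001001

001010001001


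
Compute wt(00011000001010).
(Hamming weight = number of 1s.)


Counting 1s in 00011000001010

4


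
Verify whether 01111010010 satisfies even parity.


Number of 1s: 6

Yes, parity is correct (6 ones)


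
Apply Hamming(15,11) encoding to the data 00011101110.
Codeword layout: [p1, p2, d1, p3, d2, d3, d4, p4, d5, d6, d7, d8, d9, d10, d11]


Parity bits: p1=1, p2=1, p3=0, p4=1

110000111101110


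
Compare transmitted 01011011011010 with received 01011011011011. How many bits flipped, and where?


XOR: 00000000000001

1 error(s) at position(s): 13


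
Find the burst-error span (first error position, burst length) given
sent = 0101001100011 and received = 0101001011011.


XOR: 0000000111000

Burst at position 7, length 3


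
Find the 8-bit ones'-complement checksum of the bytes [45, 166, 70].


Sum = 281 mod 256 = 25
Complement = 230

230


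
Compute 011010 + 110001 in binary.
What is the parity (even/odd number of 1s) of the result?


011010 = 26
110001 = 49
Sum = 75 = 1001011
1s count = 4

even parity (4 ones in 1001011)


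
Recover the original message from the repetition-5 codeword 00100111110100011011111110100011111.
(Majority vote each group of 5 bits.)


Groups: 00100, 11111, 01000, 11011, 11111, 01000, 11111
Majority votes: 0101101

0101101


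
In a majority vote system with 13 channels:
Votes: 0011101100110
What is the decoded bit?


Ones: 7 out of 13
Threshold: 7

1 (7/13 voted 1)


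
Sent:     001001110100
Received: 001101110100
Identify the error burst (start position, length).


XOR: 000100000000

Burst at position 3, length 1


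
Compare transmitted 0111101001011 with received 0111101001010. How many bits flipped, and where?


XOR: 0000000000001

1 error(s) at position(s): 12


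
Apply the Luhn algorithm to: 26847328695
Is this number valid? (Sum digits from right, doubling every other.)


Luhn sum = 63
63 mod 10 = 3

Invalid (Luhn sum mod 10 = 3)


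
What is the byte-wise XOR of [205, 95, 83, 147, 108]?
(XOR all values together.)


XOR chain: 205 ^ 95 ^ 83 ^ 147 ^ 108 = 62

62


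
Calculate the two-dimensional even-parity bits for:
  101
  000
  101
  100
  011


Row parities: 00010
Column parities: 111

Row P: 00010, Col P: 111, Corner: 1


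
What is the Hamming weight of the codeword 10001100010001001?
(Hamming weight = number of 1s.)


Counting 1s in 10001100010001001

6


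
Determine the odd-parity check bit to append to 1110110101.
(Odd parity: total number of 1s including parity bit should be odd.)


Number of 1s in data: 7
Parity bit: 0

0


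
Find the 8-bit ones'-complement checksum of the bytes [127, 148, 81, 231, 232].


Sum = 819 mod 256 = 51
Complement = 204

204


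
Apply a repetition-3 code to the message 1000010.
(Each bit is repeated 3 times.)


Each bit -> 3 copies

111000000000000111000


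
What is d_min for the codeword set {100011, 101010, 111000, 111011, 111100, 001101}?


Comparing all pairs, minimum distance: 1
Can detect 0 errors, correct 0 errors

1


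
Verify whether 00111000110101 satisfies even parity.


Number of 1s: 7

No, parity error (7 ones)


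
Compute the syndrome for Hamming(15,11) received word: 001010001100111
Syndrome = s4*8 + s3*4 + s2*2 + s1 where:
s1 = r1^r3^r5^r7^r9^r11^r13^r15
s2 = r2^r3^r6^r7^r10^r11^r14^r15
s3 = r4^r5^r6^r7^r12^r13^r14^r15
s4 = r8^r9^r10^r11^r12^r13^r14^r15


s1=1, s2=0, s3=0, s4=1

Syndrome = 9 (error at position 9)


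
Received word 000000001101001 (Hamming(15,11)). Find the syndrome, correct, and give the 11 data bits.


Syndrome = 0: no error detected

Data: 00001101001 (no errors)


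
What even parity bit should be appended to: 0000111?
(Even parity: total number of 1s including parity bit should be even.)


Number of 1s in data: 3
Parity bit: 1

1


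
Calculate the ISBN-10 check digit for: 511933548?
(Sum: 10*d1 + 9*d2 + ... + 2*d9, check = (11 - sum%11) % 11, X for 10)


Weighted sum: 211
211 mod 11 = 2

Check digit: 9


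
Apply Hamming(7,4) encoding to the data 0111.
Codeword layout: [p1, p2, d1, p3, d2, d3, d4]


Parity bits: p1=0, p2=0, p3=1

0001111


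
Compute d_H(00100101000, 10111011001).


XOR: 10011110001
Count of 1s: 6

6
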